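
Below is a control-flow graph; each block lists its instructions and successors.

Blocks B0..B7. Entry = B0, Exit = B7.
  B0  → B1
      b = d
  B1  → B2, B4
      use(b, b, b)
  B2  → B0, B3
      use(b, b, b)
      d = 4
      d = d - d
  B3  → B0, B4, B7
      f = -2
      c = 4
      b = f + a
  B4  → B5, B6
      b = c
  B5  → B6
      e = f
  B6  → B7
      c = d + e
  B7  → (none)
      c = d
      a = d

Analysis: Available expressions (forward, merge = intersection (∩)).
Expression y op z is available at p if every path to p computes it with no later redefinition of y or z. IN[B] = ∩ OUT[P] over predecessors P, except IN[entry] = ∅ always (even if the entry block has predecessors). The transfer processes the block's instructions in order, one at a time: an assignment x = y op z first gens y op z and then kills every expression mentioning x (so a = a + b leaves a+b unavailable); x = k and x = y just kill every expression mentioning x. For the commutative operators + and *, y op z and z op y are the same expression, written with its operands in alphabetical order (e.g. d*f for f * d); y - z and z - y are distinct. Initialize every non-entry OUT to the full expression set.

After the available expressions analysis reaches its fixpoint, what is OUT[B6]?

Answer: {d+e}

Trace:
Fixpoint table:
  B0:  IN={}  OUT={}
  B1:  IN={}  OUT={}
  B2:  IN={}  OUT={}
  B3:  IN={}  OUT={a+f}
  B4:  IN={}  OUT={}
  B5:  IN={}  OUT={}
  B6:  IN={}  OUT={d+e}
  B7:  IN={}  OUT={}

Merge at B6: IN[B6] = OUT[B4] ∩ OUT[B5] = {}
Applying B6's transfer function to that IN value gives OUT[B6] (row B6 above).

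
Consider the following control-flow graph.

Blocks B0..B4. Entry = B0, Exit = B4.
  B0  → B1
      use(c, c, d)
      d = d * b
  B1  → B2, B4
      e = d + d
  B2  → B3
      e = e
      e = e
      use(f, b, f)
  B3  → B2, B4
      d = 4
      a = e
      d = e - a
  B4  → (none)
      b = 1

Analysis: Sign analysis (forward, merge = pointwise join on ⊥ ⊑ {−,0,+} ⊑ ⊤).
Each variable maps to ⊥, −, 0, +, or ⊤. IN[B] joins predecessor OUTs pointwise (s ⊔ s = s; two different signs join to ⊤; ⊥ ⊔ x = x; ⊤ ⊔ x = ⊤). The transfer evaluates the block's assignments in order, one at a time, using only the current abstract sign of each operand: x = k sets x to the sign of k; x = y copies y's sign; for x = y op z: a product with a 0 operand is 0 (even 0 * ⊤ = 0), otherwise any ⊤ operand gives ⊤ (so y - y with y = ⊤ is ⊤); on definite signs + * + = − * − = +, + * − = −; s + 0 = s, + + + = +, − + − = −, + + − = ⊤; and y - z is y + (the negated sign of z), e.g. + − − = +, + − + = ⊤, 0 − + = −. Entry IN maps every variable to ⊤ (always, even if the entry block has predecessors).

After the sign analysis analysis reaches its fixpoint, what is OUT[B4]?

Answer: {a: ⊤, b: +, c: ⊤, d: ⊤, e: ⊤, f: ⊤}

Working:
Per-block solution:
  B0: | IN=(all ⊤) | OUT=(all ⊤)
  B1: | IN=(all ⊤) | OUT=(all ⊤)
  B2: | IN=(all ⊤) | OUT=(all ⊤)
  B3: | IN=(all ⊤) | OUT=(all ⊤)
  B4: | IN=(all ⊤) | OUT={b:+; rest ⊤}

Merge at B4: IN[B4] = OUT[B1] ⊔ OUT[B3] = {a: ⊤, b: ⊤, c: ⊤, d: ⊤, e: ⊤, f: ⊤}
Applying B4's transfer function to that IN value gives OUT[B4] (row B4 above).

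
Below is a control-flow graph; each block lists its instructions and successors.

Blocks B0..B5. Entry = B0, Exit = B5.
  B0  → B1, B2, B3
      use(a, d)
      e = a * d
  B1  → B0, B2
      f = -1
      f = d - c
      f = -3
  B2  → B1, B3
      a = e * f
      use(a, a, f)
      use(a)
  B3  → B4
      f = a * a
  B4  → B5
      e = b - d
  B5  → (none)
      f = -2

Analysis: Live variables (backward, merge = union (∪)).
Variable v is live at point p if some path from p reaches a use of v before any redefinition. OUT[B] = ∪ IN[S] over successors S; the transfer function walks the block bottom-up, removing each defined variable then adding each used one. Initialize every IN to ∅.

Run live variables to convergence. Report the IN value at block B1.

Per-block solution:
  B0:   IN={a, b, c, d, f}   OUT={a, b, c, d, e, f}
  B1:   IN={a, b, c, d, e}   OUT={a, b, c, d, e, f}
  B2:   IN={b, c, d, e, f}   OUT={a, b, c, d, e}
  B3:   IN={a, b, d}   OUT={b, d}
  B4:   IN={b, d}   OUT={}
  B5:   IN={}   OUT={}

Merge at B1: OUT[B1] = IN[B0] ⊔ IN[B2] = {a, b, c, d, e, f}
Applying B1's transfer function to that OUT value gives IN[B1] (row B1 above).

Answer: {a, b, c, d, e}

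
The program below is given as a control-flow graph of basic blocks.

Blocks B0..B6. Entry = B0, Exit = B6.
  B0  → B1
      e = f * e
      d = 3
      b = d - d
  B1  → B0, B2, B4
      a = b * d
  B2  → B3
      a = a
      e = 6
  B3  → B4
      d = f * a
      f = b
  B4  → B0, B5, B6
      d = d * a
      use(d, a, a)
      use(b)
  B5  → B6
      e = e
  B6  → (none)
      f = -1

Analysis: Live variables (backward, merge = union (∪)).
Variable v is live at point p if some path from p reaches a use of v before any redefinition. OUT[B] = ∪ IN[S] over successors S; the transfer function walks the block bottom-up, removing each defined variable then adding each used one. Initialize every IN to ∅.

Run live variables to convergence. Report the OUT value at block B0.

Answer: {b, d, e, f}

Working:
Fixpoint table:
  B0:   IN={e, f}   OUT={b, d, e, f}
  B1:   IN={b, d, e, f}   OUT={a, b, d, e, f}
  B2:   IN={a, b, f}   OUT={a, b, e, f}
  B3:   IN={a, b, e, f}   OUT={a, b, d, e, f}
  B4:   IN={a, b, d, e, f}   OUT={e, f}
  B5:   IN={e}   OUT={}
  B6:   IN={}   OUT={}

Merge at B0: OUT[B0] = IN[B1] = {b, d, e, f}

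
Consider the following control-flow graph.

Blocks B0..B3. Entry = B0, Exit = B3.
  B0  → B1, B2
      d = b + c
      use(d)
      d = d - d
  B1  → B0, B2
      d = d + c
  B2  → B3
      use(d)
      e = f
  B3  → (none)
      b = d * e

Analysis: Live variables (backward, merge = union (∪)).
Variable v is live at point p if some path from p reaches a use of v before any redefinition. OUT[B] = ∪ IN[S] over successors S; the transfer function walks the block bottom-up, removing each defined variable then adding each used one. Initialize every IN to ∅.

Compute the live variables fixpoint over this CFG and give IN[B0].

Answer: {b, c, f}

Trace:
Per-block solution:
  B0: | IN={b, c, f} | OUT={b, c, d, f}
  B1: | IN={b, c, d, f} | OUT={b, c, d, f}
  B2: | IN={d, f} | OUT={d, e}
  B3: | IN={d, e} | OUT={}

Merge at B0: OUT[B0] = IN[B1] ⊔ IN[B2] = {b, c, d, f}
Applying B0's transfer function to that OUT value gives IN[B0] (row B0 above).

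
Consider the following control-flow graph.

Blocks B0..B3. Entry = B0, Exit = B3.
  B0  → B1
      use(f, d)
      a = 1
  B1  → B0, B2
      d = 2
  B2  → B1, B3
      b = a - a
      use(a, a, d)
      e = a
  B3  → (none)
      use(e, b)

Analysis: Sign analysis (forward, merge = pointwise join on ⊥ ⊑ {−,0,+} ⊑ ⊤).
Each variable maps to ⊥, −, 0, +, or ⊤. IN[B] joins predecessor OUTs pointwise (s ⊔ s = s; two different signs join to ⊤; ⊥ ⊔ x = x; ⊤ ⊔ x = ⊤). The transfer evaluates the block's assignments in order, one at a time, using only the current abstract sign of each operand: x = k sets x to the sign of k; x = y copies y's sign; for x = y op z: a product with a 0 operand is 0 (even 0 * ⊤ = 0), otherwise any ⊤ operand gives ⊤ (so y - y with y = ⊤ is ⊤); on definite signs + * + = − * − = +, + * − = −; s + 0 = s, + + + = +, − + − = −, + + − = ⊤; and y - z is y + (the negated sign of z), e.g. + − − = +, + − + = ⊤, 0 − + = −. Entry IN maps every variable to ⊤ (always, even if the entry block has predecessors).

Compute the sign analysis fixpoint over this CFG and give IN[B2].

Answer: {a: +, b: ⊤, c: ⊤, d: +, e: ⊤, f: ⊤}

Trace:
Converged values:
  B0:   IN=(all ⊤)   OUT={a:+; rest ⊤}
  B1:   IN={a:+; rest ⊤}   OUT={a:+, d:+; rest ⊤}
  B2:   IN={a:+, d:+; rest ⊤}   OUT={a:+, d:+, e:+; rest ⊤}
  B3:   IN={a:+, d:+, e:+; rest ⊤}   OUT={a:+, d:+, e:+; rest ⊤}

Merge at B2: IN[B2] = OUT[B1] = {a: +, b: ⊤, c: ⊤, d: +, e: ⊤, f: ⊤}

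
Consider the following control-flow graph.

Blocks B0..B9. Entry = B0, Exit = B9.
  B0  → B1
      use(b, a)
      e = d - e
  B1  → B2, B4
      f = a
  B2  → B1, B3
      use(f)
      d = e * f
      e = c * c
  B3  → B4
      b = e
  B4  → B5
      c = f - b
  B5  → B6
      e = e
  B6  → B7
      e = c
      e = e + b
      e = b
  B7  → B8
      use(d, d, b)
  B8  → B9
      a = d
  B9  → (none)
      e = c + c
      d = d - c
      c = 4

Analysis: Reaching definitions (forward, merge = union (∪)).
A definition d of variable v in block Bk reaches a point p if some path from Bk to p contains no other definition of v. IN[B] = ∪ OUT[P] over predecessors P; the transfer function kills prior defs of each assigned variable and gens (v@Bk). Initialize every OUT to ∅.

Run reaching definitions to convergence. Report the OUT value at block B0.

Per-block solution:
  B0:   IN={}   OUT={e@B0}
  B1:   IN={d@B2, e@B0, e@B2, f@B1}   OUT={d@B2, e@B0, e@B2, f@B1}
  B2:   IN={d@B2, e@B0, e@B2, f@B1}   OUT={d@B2, e@B2, f@B1}
  B3:   IN={d@B2, e@B2, f@B1}   OUT={b@B3, d@B2, e@B2, f@B1}
  B4:   IN={b@B3, d@B2, e@B0, e@B2, f@B1}   OUT={b@B3, c@B4, d@B2, e@B0, e@B2, f@B1}
  B5:   IN={b@B3, c@B4, d@B2, e@B0, e@B2, f@B1}   OUT={b@B3, c@B4, d@B2, e@B5, f@B1}
  B6:   IN={b@B3, c@B4, d@B2, e@B5, f@B1}   OUT={b@B3, c@B4, d@B2, e@B6, f@B1}
  B7:   IN={b@B3, c@B4, d@B2, e@B6, f@B1}   OUT={b@B3, c@B4, d@B2, e@B6, f@B1}
  B8:   IN={b@B3, c@B4, d@B2, e@B6, f@B1}   OUT={a@B8, b@B3, c@B4, d@B2, e@B6, f@B1}
  B9:   IN={a@B8, b@B3, c@B4, d@B2, e@B6, f@B1}   OUT={a@B8, b@B3, c@B9, d@B9, e@B9, f@B1}

B0 is the boundary node: IN[B0] = {}
Applying B0's transfer function to that IN value gives OUT[B0] (row B0 above).

Answer: {e@B0}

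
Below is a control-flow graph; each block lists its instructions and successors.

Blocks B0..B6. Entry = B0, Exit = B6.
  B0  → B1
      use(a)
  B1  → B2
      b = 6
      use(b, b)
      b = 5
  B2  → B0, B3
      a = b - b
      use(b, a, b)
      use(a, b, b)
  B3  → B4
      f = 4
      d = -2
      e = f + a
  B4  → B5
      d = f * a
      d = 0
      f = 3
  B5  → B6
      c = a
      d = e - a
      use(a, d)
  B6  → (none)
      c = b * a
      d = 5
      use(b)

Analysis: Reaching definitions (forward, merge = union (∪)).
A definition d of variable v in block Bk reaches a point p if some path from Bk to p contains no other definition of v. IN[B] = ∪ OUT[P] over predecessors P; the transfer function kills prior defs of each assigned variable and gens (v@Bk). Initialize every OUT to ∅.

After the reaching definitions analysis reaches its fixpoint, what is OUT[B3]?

Answer: {a@B2, b@B1, d@B3, e@B3, f@B3}

Working:
Per-block solution:
  B0:  IN={a@B2, b@B1}  OUT={a@B2, b@B1}
  B1:  IN={a@B2, b@B1}  OUT={a@B2, b@B1}
  B2:  IN={a@B2, b@B1}  OUT={a@B2, b@B1}
  B3:  IN={a@B2, b@B1}  OUT={a@B2, b@B1, d@B3, e@B3, f@B3}
  B4:  IN={a@B2, b@B1, d@B3, e@B3, f@B3}  OUT={a@B2, b@B1, d@B4, e@B3, f@B4}
  B5:  IN={a@B2, b@B1, d@B4, e@B3, f@B4}  OUT={a@B2, b@B1, c@B5, d@B5, e@B3, f@B4}
  B6:  IN={a@B2, b@B1, c@B5, d@B5, e@B3, f@B4}  OUT={a@B2, b@B1, c@B6, d@B6, e@B3, f@B4}

Merge at B3: IN[B3] = OUT[B2] = {a@B2, b@B1}
Applying B3's transfer function to that IN value gives OUT[B3] (row B3 above).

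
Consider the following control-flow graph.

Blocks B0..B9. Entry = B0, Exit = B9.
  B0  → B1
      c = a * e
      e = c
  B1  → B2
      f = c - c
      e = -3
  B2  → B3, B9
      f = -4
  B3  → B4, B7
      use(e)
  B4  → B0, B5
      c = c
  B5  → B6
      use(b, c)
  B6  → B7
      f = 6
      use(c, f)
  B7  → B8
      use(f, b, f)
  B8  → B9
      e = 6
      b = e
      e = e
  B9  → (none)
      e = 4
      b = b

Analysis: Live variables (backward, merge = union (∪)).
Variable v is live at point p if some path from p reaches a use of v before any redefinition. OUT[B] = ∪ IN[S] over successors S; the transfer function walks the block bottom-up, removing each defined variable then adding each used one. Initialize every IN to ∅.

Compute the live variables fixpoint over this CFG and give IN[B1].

Fixpoint table:
  B0:  IN={a, b, e}  OUT={a, b, c}
  B1:  IN={a, b, c}  OUT={a, b, c, e}
  B2:  IN={a, b, c, e}  OUT={a, b, c, e, f}
  B3:  IN={a, b, c, e, f}  OUT={a, b, c, e, f}
  B4:  IN={a, b, c, e}  OUT={a, b, c, e}
  B5:  IN={b, c}  OUT={b, c}
  B6:  IN={b, c}  OUT={b, f}
  B7:  IN={b, f}  OUT={}
  B8:  IN={}  OUT={b}
  B9:  IN={b}  OUT={}

Merge at B1: OUT[B1] = IN[B2] = {a, b, c, e}
Applying B1's transfer function to that OUT value gives IN[B1] (row B1 above).

Answer: {a, b, c}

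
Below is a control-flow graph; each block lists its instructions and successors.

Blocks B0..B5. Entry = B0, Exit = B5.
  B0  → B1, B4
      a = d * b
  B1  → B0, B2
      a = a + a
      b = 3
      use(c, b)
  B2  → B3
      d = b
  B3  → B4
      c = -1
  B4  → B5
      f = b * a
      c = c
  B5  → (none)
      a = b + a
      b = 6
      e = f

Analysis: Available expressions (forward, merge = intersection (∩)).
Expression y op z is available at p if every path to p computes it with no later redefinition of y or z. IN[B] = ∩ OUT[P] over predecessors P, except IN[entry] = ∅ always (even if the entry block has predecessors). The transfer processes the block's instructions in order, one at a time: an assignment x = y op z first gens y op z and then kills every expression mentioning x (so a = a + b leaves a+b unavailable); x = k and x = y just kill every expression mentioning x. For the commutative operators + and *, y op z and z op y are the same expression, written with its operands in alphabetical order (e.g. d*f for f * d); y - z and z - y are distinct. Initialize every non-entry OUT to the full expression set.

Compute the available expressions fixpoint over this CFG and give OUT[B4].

Answer: {a*b}

Trace:
Converged values:
  B0: | IN={} | OUT={b*d}
  B1: | IN={b*d} | OUT={}
  B2: | IN={} | OUT={}
  B3: | IN={} | OUT={}
  B4: | IN={} | OUT={a*b}
  B5: | IN={a*b} | OUT={}

Merge at B4: IN[B4] = OUT[B0] ∩ OUT[B3] = {}
Applying B4's transfer function to that IN value gives OUT[B4] (row B4 above).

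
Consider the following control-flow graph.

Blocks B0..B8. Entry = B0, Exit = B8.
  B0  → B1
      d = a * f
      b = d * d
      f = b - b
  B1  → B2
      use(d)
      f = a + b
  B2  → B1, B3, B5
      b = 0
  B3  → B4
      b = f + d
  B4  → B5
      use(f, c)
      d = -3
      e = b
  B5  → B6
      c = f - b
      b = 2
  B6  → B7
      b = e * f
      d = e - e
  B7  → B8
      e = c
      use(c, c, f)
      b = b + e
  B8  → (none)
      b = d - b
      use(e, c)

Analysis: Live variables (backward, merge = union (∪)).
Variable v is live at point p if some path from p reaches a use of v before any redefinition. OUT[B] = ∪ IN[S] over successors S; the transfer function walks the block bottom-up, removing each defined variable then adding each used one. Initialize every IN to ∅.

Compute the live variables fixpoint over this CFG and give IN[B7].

Per-block solution:
  B0:   IN={a, c, e, f}   OUT={a, b, c, d, e}
  B1:   IN={a, b, c, d, e}   OUT={a, c, d, e, f}
  B2:   IN={a, c, d, e, f}   OUT={a, b, c, d, e, f}
  B3:   IN={c, d, f}   OUT={b, c, f}
  B4:   IN={b, c, f}   OUT={b, e, f}
  B5:   IN={b, e, f}   OUT={c, e, f}
  B6:   IN={c, e, f}   OUT={b, c, d, f}
  B7:   IN={b, c, d, f}   OUT={b, c, d, e}
  B8:   IN={b, c, d, e}   OUT={}

Merge at B7: OUT[B7] = IN[B8] = {b, c, d, e}
Applying B7's transfer function to that OUT value gives IN[B7] (row B7 above).

Answer: {b, c, d, f}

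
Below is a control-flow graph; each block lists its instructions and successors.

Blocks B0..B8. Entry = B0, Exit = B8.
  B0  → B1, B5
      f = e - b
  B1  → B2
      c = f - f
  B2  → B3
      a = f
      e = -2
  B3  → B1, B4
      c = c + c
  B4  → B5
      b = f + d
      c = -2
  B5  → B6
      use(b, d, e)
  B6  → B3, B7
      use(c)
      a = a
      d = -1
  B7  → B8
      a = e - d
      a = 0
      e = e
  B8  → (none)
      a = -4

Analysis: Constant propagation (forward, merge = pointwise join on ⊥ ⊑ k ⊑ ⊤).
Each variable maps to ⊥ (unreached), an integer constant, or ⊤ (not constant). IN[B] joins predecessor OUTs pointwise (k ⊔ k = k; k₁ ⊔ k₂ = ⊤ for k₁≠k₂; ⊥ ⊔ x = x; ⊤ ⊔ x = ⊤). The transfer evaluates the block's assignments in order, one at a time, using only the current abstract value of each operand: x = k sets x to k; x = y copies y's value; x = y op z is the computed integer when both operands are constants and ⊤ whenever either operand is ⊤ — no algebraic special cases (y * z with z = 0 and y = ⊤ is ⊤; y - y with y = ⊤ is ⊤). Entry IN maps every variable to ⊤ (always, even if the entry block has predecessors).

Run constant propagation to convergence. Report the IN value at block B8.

Converged values:
  B0:   IN=(all ⊤)   OUT=(all ⊤)
  B1:   IN=(all ⊤)   OUT=(all ⊤)
  B2:   IN=(all ⊤)   OUT={e:-2; rest ⊤}
  B3:   IN=(all ⊤)   OUT=(all ⊤)
  B4:   IN=(all ⊤)   OUT={c:-2; rest ⊤}
  B5:   IN=(all ⊤)   OUT=(all ⊤)
  B6:   IN=(all ⊤)   OUT={d:-1; rest ⊤}
  B7:   IN={d:-1; rest ⊤}   OUT={a:0, d:-1; rest ⊤}
  B8:   IN={a:0, d:-1; rest ⊤}   OUT={a:-4, d:-1; rest ⊤}

Merge at B8: IN[B8] = OUT[B7] = {a: 0, b: ⊤, c: ⊤, d: -1, e: ⊤, f: ⊤}

Answer: {a: 0, b: ⊤, c: ⊤, d: -1, e: ⊤, f: ⊤}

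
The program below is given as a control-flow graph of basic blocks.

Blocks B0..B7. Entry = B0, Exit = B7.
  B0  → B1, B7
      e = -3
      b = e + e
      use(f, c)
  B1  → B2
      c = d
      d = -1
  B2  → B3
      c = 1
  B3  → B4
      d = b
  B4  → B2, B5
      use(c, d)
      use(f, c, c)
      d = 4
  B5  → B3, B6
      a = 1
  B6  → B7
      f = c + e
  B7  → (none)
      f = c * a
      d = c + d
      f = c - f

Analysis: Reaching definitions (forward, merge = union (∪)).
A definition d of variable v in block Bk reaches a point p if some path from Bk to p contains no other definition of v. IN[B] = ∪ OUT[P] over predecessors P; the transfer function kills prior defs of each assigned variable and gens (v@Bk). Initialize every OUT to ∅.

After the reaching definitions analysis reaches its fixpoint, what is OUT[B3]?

Converged values:
  B0:   IN={}   OUT={b@B0, e@B0}
  B1:   IN={b@B0, e@B0}   OUT={b@B0, c@B1, d@B1, e@B0}
  B2:   IN={a@B5, b@B0, c@B1, c@B2, d@B1, d@B4, e@B0}   OUT={a@B5, b@B0, c@B2, d@B1, d@B4, e@B0}
  B3:   IN={a@B5, b@B0, c@B2, d@B1, d@B4, e@B0}   OUT={a@B5, b@B0, c@B2, d@B3, e@B0}
  B4:   IN={a@B5, b@B0, c@B2, d@B3, e@B0}   OUT={a@B5, b@B0, c@B2, d@B4, e@B0}
  B5:   IN={a@B5, b@B0, c@B2, d@B4, e@B0}   OUT={a@B5, b@B0, c@B2, d@B4, e@B0}
  B6:   IN={a@B5, b@B0, c@B2, d@B4, e@B0}   OUT={a@B5, b@B0, c@B2, d@B4, e@B0, f@B6}
  B7:   IN={a@B5, b@B0, c@B2, d@B4, e@B0, f@B6}   OUT={a@B5, b@B0, c@B2, d@B7, e@B0, f@B7}

Merge at B3: IN[B3] = OUT[B2] ⊔ OUT[B5] = {a@B5, b@B0, c@B2, d@B1, d@B4, e@B0}
Applying B3's transfer function to that IN value gives OUT[B3] (row B3 above).

Answer: {a@B5, b@B0, c@B2, d@B3, e@B0}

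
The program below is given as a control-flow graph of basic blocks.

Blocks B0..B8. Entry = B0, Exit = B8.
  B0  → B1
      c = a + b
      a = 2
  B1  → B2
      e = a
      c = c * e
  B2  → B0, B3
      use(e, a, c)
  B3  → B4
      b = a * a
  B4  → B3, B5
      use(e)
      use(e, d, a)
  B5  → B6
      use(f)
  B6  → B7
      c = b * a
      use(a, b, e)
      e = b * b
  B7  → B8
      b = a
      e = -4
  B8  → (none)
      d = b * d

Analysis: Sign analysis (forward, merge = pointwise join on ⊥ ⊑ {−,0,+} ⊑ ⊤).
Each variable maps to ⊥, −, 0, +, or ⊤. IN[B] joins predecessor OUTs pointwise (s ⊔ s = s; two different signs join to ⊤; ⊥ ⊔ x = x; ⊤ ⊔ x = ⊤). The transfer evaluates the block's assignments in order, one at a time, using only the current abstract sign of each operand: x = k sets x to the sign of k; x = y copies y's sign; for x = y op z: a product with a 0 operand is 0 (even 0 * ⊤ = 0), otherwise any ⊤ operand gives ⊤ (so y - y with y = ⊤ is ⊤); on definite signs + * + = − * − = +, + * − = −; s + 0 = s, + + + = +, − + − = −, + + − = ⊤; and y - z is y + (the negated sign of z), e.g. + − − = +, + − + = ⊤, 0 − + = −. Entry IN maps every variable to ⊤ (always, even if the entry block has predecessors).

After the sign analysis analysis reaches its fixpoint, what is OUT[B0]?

Converged values:
  B0: | IN=(all ⊤) | OUT={a:+; rest ⊤}
  B1: | IN={a:+; rest ⊤} | OUT={a:+, e:+; rest ⊤}
  B2: | IN={a:+, e:+; rest ⊤} | OUT={a:+, e:+; rest ⊤}
  B3: | IN={a:+, e:+; rest ⊤} | OUT={a:+, b:+, e:+; rest ⊤}
  B4: | IN={a:+, b:+, e:+; rest ⊤} | OUT={a:+, b:+, e:+; rest ⊤}
  B5: | IN={a:+, b:+, e:+; rest ⊤} | OUT={a:+, b:+, e:+; rest ⊤}
  B6: | IN={a:+, b:+, e:+; rest ⊤} | OUT={a:+, b:+, c:+, e:+; rest ⊤}
  B7: | IN={a:+, b:+, c:+, e:+; rest ⊤} | OUT={a:+, b:+, c:+, e:-; rest ⊤}
  B8: | IN={a:+, b:+, c:+, e:-; rest ⊤} | OUT={a:+, b:+, c:+, e:-; rest ⊤}

Merge at B0 (entry node, so the boundary value (all ⊤) is joined with the incoming edge(s)): IN[B0] = (all ⊤) ⊔ OUT[B2] = {a: ⊤, b: ⊤, c: ⊤, d: ⊤, e: ⊤, f: ⊤}
Applying B0's transfer function to that IN value gives OUT[B0] (row B0 above).

Answer: {a: +, b: ⊤, c: ⊤, d: ⊤, e: ⊤, f: ⊤}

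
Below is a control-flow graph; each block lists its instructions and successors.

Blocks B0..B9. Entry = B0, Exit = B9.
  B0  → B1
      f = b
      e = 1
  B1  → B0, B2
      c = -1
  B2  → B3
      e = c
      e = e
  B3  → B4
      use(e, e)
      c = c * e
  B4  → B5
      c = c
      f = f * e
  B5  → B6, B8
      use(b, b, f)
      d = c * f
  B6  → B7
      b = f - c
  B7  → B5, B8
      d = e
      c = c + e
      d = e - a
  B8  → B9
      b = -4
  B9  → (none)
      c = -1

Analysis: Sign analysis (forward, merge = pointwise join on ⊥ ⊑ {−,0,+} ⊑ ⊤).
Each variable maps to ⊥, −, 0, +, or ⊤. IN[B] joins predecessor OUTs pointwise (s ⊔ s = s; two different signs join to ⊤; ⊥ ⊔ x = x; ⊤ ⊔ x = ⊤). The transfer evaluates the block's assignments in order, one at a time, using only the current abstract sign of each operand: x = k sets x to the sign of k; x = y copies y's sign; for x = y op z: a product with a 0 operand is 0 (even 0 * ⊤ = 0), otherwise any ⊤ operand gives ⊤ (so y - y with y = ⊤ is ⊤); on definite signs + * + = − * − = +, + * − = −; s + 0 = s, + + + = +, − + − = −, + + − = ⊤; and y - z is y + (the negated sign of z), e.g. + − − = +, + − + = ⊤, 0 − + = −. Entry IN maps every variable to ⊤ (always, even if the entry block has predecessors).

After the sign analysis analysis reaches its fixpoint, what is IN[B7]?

Per-block solution:
  B0:  IN=(all ⊤)  OUT={e:+; rest ⊤}
  B1:  IN={e:+; rest ⊤}  OUT={c:-, e:+; rest ⊤}
  B2:  IN={c:-, e:+; rest ⊤}  OUT={c:-, e:-; rest ⊤}
  B3:  IN={c:-, e:-; rest ⊤}  OUT={c:+, e:-; rest ⊤}
  B4:  IN={c:+, e:-; rest ⊤}  OUT={c:+, e:-; rest ⊤}
  B5:  IN={e:-; rest ⊤}  OUT={e:-; rest ⊤}
  B6:  IN={e:-; rest ⊤}  OUT={e:-; rest ⊤}
  B7:  IN={e:-; rest ⊤}  OUT={e:-; rest ⊤}
  B8:  IN={e:-; rest ⊤}  OUT={b:-, e:-; rest ⊤}
  B9:  IN={b:-, e:-; rest ⊤}  OUT={b:-, c:-, e:-; rest ⊤}

Merge at B7: IN[B7] = OUT[B6] = {a: ⊤, b: ⊤, c: ⊤, d: ⊤, e: -, f: ⊤}

Answer: {a: ⊤, b: ⊤, c: ⊤, d: ⊤, e: -, f: ⊤}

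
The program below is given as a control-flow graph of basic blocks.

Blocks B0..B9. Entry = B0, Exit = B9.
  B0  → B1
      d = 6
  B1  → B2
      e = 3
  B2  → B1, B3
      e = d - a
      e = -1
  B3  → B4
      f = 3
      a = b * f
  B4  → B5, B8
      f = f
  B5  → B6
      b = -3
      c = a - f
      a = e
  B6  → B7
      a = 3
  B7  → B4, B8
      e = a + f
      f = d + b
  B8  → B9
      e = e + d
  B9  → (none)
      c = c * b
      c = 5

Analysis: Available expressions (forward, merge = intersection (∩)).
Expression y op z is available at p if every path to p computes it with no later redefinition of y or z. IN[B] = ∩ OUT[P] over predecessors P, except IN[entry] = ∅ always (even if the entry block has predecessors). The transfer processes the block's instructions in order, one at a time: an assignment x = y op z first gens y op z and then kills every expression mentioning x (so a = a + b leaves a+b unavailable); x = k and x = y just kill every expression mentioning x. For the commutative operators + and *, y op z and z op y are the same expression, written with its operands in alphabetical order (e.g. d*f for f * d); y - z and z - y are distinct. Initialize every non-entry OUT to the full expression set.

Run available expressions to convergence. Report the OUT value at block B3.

Answer: {b*f}

Working:
Converged values:
  B0:   IN={}   OUT={}
  B1:   IN={}   OUT={}
  B2:   IN={}   OUT={d-a}
  B3:   IN={d-a}   OUT={b*f}
  B4:   IN={}   OUT={}
  B5:   IN={}   OUT={}
  B6:   IN={}   OUT={}
  B7:   IN={}   OUT={b+d}
  B8:   IN={}   OUT={}
  B9:   IN={}   OUT={}

Merge at B3: IN[B3] = OUT[B2] = {d-a}
Applying B3's transfer function to that IN value gives OUT[B3] (row B3 above).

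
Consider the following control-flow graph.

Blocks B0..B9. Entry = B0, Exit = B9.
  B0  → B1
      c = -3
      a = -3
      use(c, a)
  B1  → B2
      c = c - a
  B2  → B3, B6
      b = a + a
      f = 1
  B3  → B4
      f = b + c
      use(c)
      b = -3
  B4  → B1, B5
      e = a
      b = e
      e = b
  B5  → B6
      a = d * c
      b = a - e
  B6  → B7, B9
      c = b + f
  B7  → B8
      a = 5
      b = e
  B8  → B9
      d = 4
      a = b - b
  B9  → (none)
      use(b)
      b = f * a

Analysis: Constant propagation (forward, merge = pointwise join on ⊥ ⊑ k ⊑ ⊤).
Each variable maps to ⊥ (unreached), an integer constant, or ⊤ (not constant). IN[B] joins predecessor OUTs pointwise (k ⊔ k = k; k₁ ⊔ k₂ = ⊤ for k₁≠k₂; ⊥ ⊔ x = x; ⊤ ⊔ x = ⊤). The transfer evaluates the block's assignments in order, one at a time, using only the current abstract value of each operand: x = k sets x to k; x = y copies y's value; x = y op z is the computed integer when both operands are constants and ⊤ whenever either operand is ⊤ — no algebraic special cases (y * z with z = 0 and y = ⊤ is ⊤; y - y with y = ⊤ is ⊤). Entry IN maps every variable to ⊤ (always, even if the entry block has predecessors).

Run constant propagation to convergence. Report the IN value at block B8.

Answer: {a: 5, b: ⊤, c: ⊤, d: ⊤, e: ⊤, f: ⊤}

Trace:
Converged values:
  B0: | IN=(all ⊤) | OUT={a:-3, c:-3; rest ⊤}
  B1: | IN={a:-3; rest ⊤} | OUT={a:-3; rest ⊤}
  B2: | IN={a:-3; rest ⊤} | OUT={a:-3, b:-6, f:1; rest ⊤}
  B3: | IN={a:-3, b:-6, f:1; rest ⊤} | OUT={a:-3, b:-3; rest ⊤}
  B4: | IN={a:-3, b:-3; rest ⊤} | OUT={a:-3, b:-3, e:-3; rest ⊤}
  B5: | IN={a:-3, b:-3, e:-3; rest ⊤} | OUT={e:-3; rest ⊤}
  B6: | IN=(all ⊤) | OUT=(all ⊤)
  B7: | IN=(all ⊤) | OUT={a:5; rest ⊤}
  B8: | IN={a:5; rest ⊤} | OUT={d:4; rest ⊤}
  B9: | IN=(all ⊤) | OUT=(all ⊤)

Merge at B8: IN[B8] = OUT[B7] = {a: 5, b: ⊤, c: ⊤, d: ⊤, e: ⊤, f: ⊤}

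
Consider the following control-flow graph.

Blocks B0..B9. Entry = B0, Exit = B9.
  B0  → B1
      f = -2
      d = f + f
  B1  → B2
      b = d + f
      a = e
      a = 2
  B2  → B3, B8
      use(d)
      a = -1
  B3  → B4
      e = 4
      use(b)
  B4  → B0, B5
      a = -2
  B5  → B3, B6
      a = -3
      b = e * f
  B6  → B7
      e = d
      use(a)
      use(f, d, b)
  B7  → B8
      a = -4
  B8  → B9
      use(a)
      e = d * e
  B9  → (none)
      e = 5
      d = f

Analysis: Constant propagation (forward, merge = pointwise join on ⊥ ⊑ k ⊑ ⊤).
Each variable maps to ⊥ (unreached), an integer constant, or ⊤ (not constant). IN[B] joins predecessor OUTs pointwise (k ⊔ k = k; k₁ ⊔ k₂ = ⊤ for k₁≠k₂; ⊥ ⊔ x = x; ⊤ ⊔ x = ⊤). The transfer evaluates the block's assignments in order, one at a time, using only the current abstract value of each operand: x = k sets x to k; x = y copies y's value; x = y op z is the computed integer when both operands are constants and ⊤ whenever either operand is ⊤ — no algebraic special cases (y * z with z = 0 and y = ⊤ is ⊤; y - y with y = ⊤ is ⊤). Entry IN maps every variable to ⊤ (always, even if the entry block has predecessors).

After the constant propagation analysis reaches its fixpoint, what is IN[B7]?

Answer: {a: -3, b: -8, c: ⊤, d: -4, e: -4, f: -2}

Trace:
Fixpoint table:
  B0:   IN=(all ⊤)   OUT={d:-4, f:-2; rest ⊤}
  B1:   IN={d:-4, f:-2; rest ⊤}   OUT={a:2, b:-6, d:-4, f:-2; rest ⊤}
  B2:   IN={a:2, b:-6, d:-4, f:-2; rest ⊤}   OUT={a:-1, b:-6, d:-4, f:-2; rest ⊤}
  B3:   IN={d:-4, f:-2; rest ⊤}   OUT={d:-4, e:4, f:-2; rest ⊤}
  B4:   IN={d:-4, e:4, f:-2; rest ⊤}   OUT={a:-2, d:-4, e:4, f:-2; rest ⊤}
  B5:   IN={a:-2, d:-4, e:4, f:-2; rest ⊤}   OUT={a:-3, b:-8, d:-4, e:4, f:-2; rest ⊤}
  B6:   IN={a:-3, b:-8, d:-4, e:4, f:-2; rest ⊤}   OUT={a:-3, b:-8, d:-4, e:-4, f:-2; rest ⊤}
  B7:   IN={a:-3, b:-8, d:-4, e:-4, f:-2; rest ⊤}   OUT={a:-4, b:-8, d:-4, e:-4, f:-2; rest ⊤}
  B8:   IN={d:-4, f:-2; rest ⊤}   OUT={d:-4, f:-2; rest ⊤}
  B9:   IN={d:-4, f:-2; rest ⊤}   OUT={d:-2, e:5, f:-2; rest ⊤}

Merge at B7: IN[B7] = OUT[B6] = {a: -3, b: -8, c: ⊤, d: -4, e: -4, f: -2}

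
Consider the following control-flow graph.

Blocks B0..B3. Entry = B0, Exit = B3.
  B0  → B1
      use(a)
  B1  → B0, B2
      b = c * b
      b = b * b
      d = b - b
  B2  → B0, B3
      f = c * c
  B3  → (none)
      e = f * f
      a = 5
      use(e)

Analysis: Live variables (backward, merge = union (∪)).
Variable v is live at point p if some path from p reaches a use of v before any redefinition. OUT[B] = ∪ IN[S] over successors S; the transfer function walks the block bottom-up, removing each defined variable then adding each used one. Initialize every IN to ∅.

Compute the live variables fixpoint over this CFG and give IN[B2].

Answer: {a, b, c}

Derivation:
Fixpoint table:
  B0:  IN={a, b, c}  OUT={a, b, c}
  B1:  IN={a, b, c}  OUT={a, b, c}
  B2:  IN={a, b, c}  OUT={a, b, c, f}
  B3:  IN={f}  OUT={}

Merge at B2: OUT[B2] = IN[B0] ⊔ IN[B3] = {a, b, c, f}
Applying B2's transfer function to that OUT value gives IN[B2] (row B2 above).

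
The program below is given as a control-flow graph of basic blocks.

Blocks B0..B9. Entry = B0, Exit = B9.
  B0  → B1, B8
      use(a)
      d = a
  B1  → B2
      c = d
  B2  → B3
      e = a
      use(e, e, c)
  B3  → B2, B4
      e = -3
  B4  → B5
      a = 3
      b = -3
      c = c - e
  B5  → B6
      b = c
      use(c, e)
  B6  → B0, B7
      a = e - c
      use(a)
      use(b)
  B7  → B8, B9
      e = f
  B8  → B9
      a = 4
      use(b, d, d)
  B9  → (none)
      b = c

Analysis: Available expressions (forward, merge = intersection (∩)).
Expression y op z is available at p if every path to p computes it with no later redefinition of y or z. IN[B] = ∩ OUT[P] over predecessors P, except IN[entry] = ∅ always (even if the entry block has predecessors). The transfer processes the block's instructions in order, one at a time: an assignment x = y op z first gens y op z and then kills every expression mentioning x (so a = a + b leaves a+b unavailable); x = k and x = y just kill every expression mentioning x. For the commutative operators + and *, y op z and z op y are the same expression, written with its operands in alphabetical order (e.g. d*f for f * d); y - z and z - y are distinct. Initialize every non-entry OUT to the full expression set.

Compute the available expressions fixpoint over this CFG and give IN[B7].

Answer: {e-c}

Trace:
Per-block solution:
  B0:   IN={}   OUT={}
  B1:   IN={}   OUT={}
  B2:   IN={}   OUT={}
  B3:   IN={}   OUT={}
  B4:   IN={}   OUT={}
  B5:   IN={}   OUT={}
  B6:   IN={}   OUT={e-c}
  B7:   IN={e-c}   OUT={}
  B8:   IN={}   OUT={}
  B9:   IN={}   OUT={}

Merge at B7: IN[B7] = OUT[B6] = {e-c}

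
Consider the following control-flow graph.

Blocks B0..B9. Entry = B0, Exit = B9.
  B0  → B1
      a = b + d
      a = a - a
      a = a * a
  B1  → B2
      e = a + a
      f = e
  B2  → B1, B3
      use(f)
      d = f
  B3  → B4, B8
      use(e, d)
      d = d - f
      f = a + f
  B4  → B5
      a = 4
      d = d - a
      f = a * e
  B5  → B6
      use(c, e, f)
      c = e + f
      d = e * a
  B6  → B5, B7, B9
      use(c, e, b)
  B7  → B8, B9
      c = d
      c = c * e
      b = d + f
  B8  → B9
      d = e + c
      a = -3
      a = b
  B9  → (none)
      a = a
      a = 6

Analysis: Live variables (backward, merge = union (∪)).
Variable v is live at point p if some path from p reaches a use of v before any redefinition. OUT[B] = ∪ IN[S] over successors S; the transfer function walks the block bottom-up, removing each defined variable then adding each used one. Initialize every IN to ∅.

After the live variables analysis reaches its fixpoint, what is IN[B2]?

Fixpoint table:
  B0:  IN={b, c, d}  OUT={a, b, c}
  B1:  IN={a, b, c}  OUT={a, b, c, e, f}
  B2:  IN={a, b, c, e, f}  OUT={a, b, c, d, e, f}
  B3:  IN={a, b, c, d, e, f}  OUT={b, c, d, e}
  B4:  IN={b, c, d, e}  OUT={a, b, c, e, f}
  B5:  IN={a, b, c, e, f}  OUT={a, b, c, d, e, f}
  B6:  IN={a, b, c, d, e, f}  OUT={a, b, c, d, e, f}
  B7:  IN={a, d, e, f}  OUT={a, b, c, e}
  B8:  IN={b, c, e}  OUT={a}
  B9:  IN={a}  OUT={}

Merge at B2: OUT[B2] = IN[B1] ⊔ IN[B3] = {a, b, c, d, e, f}
Applying B2's transfer function to that OUT value gives IN[B2] (row B2 above).

Answer: {a, b, c, e, f}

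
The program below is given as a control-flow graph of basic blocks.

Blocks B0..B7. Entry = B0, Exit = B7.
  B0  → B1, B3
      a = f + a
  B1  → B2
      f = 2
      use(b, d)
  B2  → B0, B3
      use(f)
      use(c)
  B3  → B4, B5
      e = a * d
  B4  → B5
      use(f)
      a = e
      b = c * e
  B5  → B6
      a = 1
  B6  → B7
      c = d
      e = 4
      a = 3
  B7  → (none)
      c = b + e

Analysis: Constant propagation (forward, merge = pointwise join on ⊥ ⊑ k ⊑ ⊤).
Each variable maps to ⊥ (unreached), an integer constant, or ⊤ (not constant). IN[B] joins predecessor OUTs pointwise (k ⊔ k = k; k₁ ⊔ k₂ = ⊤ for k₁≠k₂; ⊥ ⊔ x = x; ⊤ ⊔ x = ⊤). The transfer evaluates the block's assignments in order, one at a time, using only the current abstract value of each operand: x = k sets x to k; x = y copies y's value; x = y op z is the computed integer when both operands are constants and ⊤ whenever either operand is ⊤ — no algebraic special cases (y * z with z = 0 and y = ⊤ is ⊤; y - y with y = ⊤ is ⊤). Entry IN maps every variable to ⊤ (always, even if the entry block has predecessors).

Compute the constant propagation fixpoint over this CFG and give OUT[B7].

Answer: {a: 3, b: ⊤, c: ⊤, d: ⊤, e: 4, f: ⊤}

Derivation:
Fixpoint table:
  B0:  IN=(all ⊤)  OUT=(all ⊤)
  B1:  IN=(all ⊤)  OUT={f:2; rest ⊤}
  B2:  IN={f:2; rest ⊤}  OUT={f:2; rest ⊤}
  B3:  IN=(all ⊤)  OUT=(all ⊤)
  B4:  IN=(all ⊤)  OUT=(all ⊤)
  B5:  IN=(all ⊤)  OUT={a:1; rest ⊤}
  B6:  IN={a:1; rest ⊤}  OUT={a:3, e:4; rest ⊤}
  B7:  IN={a:3, e:4; rest ⊤}  OUT={a:3, e:4; rest ⊤}

Merge at B7: IN[B7] = OUT[B6] = {a: 3, b: ⊤, c: ⊤, d: ⊤, e: 4, f: ⊤}
Applying B7's transfer function to that IN value gives OUT[B7] (row B7 above).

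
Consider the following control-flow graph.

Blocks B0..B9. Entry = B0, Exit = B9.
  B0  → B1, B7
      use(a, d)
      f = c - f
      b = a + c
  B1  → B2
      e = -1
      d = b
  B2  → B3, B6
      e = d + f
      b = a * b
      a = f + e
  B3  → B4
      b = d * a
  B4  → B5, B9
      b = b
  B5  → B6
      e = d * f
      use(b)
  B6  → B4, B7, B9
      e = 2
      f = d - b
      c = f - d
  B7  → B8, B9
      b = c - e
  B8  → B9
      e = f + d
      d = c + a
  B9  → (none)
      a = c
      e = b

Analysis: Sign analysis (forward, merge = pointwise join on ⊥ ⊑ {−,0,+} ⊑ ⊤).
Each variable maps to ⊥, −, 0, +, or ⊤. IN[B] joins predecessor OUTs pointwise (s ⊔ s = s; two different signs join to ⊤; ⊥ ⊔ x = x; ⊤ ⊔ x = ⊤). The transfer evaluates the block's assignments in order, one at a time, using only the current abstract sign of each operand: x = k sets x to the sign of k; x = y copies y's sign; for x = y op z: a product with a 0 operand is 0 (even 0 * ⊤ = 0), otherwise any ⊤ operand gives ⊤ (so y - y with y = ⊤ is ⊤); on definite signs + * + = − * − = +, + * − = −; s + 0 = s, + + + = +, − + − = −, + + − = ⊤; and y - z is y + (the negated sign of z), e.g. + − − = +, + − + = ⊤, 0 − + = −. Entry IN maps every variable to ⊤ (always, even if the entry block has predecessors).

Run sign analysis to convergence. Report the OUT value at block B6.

Per-block solution:
  B0:  IN=(all ⊤)  OUT=(all ⊤)
  B1:  IN=(all ⊤)  OUT={e:-; rest ⊤}
  B2:  IN={e:-; rest ⊤}  OUT=(all ⊤)
  B3:  IN=(all ⊤)  OUT=(all ⊤)
  B4:  IN=(all ⊤)  OUT=(all ⊤)
  B5:  IN=(all ⊤)  OUT=(all ⊤)
  B6:  IN=(all ⊤)  OUT={e:+; rest ⊤}
  B7:  IN=(all ⊤)  OUT=(all ⊤)
  B8:  IN=(all ⊤)  OUT=(all ⊤)
  B9:  IN=(all ⊤)  OUT=(all ⊤)

Merge at B6: IN[B6] = OUT[B2] ⊔ OUT[B5] = {a: ⊤, b: ⊤, c: ⊤, d: ⊤, e: ⊤, f: ⊤}
Applying B6's transfer function to that IN value gives OUT[B6] (row B6 above).

Answer: {a: ⊤, b: ⊤, c: ⊤, d: ⊤, e: +, f: ⊤}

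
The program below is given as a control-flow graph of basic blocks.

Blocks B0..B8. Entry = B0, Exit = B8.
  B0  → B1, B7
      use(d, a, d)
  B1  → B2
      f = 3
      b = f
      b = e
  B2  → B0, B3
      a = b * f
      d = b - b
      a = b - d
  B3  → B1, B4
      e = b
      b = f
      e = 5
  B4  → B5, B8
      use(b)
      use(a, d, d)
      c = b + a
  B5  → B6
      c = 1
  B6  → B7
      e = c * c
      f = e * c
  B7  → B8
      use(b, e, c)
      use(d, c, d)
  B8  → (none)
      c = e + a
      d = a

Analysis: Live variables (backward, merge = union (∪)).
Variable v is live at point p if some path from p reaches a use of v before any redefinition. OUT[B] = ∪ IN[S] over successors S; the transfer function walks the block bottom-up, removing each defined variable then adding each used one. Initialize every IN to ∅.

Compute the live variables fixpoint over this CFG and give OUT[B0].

Per-block solution:
  B0:   IN={a, b, c, d, e}   OUT={a, b, c, d, e}
  B1:   IN={c, e}   OUT={b, c, e, f}
  B2:   IN={b, c, e, f}   OUT={a, b, c, d, e, f}
  B3:   IN={a, b, c, d, f}   OUT={a, b, c, d, e}
  B4:   IN={a, b, d, e}   OUT={a, b, d, e}
  B5:   IN={a, b, d}   OUT={a, b, c, d}
  B6:   IN={a, b, c, d}   OUT={a, b, c, d, e}
  B7:   IN={a, b, c, d, e}   OUT={a, e}
  B8:   IN={a, e}   OUT={}

Merge at B0: OUT[B0] = IN[B1] ⊔ IN[B7] = {a, b, c, d, e}

Answer: {a, b, c, d, e}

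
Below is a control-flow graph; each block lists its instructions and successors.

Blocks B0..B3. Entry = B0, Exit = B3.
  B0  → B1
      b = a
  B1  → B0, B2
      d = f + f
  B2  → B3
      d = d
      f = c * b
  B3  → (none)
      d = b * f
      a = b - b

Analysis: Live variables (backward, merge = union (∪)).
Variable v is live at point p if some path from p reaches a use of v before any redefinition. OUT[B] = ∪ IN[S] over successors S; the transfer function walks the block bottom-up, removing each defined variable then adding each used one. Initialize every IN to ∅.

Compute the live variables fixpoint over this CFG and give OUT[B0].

Answer: {a, b, c, f}

Derivation:
Per-block solution:
  B0:   IN={a, c, f}   OUT={a, b, c, f}
  B1:   IN={a, b, c, f}   OUT={a, b, c, d, f}
  B2:   IN={b, c, d}   OUT={b, f}
  B3:   IN={b, f}   OUT={}

Merge at B0: OUT[B0] = IN[B1] = {a, b, c, f}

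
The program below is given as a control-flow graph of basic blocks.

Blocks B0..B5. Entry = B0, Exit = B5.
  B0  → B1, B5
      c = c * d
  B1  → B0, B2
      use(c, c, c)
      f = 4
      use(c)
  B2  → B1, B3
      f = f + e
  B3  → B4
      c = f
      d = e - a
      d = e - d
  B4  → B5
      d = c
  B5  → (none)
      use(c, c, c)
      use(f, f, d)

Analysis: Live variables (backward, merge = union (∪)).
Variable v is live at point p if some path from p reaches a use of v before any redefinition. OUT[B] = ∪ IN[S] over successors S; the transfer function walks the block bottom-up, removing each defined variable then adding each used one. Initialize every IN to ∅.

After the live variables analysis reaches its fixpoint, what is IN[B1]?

Answer: {a, c, d, e}

Trace:
Per-block solution:
  B0:   IN={a, c, d, e, f}   OUT={a, c, d, e, f}
  B1:   IN={a, c, d, e}   OUT={a, c, d, e, f}
  B2:   IN={a, c, d, e, f}   OUT={a, c, d, e, f}
  B3:   IN={a, e, f}   OUT={c, f}
  B4:   IN={c, f}   OUT={c, d, f}
  B5:   IN={c, d, f}   OUT={}

Merge at B1: OUT[B1] = IN[B0] ⊔ IN[B2] = {a, c, d, e, f}
Applying B1's transfer function to that OUT value gives IN[B1] (row B1 above).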